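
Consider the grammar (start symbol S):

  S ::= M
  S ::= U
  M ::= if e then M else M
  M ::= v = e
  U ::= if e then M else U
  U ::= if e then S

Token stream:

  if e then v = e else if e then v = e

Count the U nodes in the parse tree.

[S [U if e then [M v = e] else [U if e then [S [M v = e]]]]]

2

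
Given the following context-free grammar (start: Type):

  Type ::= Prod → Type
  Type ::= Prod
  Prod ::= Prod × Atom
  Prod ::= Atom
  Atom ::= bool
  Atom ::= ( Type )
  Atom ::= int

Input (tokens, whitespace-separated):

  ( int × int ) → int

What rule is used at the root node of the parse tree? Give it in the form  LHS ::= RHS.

[Type [Prod [Atom ( [Type [Prod [Prod [Atom int]] × [Atom int]]] )]] → [Type [Prod [Atom int]]]]

Type ::= Prod → Type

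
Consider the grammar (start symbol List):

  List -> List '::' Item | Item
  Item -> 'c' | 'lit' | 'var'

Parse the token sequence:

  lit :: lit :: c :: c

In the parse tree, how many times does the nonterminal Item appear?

[List [List [List [List [Item lit]] :: [Item lit]] :: [Item c]] :: [Item c]]

4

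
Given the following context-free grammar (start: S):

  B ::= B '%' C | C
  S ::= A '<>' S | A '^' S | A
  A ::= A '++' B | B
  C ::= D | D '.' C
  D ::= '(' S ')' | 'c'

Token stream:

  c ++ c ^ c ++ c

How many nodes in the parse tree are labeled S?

2

[S [A [A [B [C [D c]]]] ++ [B [C [D c]]]] ^ [S [A [A [B [C [D c]]]] ++ [B [C [D c]]]]]]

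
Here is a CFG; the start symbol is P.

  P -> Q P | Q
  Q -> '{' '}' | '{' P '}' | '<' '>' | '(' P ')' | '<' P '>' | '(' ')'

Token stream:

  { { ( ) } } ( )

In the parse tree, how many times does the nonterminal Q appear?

4

[P [Q { [P [Q { [P [Q ( )]] }]] }] [P [Q ( )]]]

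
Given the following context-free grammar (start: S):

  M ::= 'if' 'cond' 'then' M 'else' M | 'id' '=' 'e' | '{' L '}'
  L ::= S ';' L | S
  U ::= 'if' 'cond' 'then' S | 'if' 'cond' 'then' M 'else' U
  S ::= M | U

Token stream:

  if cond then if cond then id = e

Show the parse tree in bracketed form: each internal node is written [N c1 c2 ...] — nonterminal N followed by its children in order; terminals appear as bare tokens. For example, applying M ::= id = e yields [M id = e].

S
U
if cond then S
if cond then U
if cond then if cond then S
if cond then if cond then M
if cond then if cond then id = e

[S [U if cond then [S [U if cond then [S [M id = e]]]]]]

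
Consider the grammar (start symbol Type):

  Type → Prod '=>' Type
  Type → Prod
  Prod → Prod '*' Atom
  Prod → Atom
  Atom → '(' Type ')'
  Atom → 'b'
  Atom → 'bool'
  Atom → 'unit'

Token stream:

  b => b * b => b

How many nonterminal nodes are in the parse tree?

[Type [Prod [Atom b]] => [Type [Prod [Prod [Atom b]] * [Atom b]] => [Type [Prod [Atom b]]]]]

11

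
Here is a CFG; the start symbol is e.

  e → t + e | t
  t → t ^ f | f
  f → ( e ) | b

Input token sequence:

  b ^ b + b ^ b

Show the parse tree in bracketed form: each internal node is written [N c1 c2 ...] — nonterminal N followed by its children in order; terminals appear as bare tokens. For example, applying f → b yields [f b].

e
t + e
t ^ f + e
f ^ f + e
b ^ f + e
b ^ b + e
b ^ b + t
b ^ b + t ^ f
b ^ b + f ^ f
b ^ b + b ^ f
b ^ b + b ^ b

[e [t [t [f b]] ^ [f b]] + [e [t [t [f b]] ^ [f b]]]]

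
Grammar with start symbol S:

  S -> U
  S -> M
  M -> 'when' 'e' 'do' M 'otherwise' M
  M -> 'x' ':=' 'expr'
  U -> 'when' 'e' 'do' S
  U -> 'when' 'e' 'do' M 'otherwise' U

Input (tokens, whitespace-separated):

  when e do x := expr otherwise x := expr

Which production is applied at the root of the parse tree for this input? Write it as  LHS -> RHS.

[S [M when e do [M x := expr] otherwise [M x := expr]]]

S -> M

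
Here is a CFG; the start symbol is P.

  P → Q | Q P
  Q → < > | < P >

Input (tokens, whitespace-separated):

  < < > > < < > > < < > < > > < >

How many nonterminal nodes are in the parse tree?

[P [Q < [P [Q < >]] >] [P [Q < [P [Q < >]] >] [P [Q < [P [Q < >] [P [Q < >]]] >] [P [Q < >]]]]]

16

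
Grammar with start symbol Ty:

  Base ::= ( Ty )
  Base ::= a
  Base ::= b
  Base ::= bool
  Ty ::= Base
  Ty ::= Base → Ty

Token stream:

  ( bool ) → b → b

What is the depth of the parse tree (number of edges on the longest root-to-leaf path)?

4

[Ty [Base ( [Ty [Base bool]] )] → [Ty [Base b] → [Ty [Base b]]]]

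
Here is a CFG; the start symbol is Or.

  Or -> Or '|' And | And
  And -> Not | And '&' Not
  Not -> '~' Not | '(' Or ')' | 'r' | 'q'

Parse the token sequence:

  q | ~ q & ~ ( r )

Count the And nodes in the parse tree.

[Or [Or [And [Not q]]] | [And [And [Not ~ [Not q]]] & [Not ~ [Not ( [Or [And [Not r]]] )]]]]

4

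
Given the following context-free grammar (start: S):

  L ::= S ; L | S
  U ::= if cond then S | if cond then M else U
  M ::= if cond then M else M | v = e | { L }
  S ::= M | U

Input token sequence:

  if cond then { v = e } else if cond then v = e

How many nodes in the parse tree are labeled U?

2

[S [U if cond then [M { [L [S [M v = e]]] }] else [U if cond then [S [M v = e]]]]]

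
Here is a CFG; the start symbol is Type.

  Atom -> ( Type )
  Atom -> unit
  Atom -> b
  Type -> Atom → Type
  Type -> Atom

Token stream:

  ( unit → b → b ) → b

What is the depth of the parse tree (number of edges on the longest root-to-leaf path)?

[Type [Atom ( [Type [Atom unit] → [Type [Atom b] → [Type [Atom b]]]] )] → [Type [Atom b]]]

6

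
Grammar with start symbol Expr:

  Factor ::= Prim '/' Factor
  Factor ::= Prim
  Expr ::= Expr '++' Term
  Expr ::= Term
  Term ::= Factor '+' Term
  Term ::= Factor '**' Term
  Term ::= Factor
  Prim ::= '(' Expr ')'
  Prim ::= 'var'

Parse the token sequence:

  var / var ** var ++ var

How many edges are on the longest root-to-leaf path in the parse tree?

6

[Expr [Expr [Term [Factor [Prim var] / [Factor [Prim var]]] ** [Term [Factor [Prim var]]]]] ++ [Term [Factor [Prim var]]]]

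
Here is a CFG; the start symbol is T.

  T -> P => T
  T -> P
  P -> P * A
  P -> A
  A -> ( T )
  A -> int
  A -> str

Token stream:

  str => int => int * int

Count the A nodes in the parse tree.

4

[T [P [A str]] => [T [P [A int]] => [T [P [P [A int]] * [A int]]]]]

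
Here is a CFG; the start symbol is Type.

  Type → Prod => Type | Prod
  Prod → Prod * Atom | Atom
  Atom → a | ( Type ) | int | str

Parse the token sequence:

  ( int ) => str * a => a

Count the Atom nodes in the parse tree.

[Type [Prod [Atom ( [Type [Prod [Atom int]]] )]] => [Type [Prod [Prod [Atom str]] * [Atom a]] => [Type [Prod [Atom a]]]]]

5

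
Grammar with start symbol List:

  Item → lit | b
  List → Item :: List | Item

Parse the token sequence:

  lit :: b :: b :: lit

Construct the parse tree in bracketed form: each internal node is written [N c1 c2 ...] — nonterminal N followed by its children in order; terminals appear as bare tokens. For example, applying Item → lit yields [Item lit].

[List [Item lit] :: [List [Item b] :: [List [Item b] :: [List [Item lit]]]]]

List
Item :: List
lit :: List
lit :: Item :: List
lit :: b :: List
lit :: b :: Item :: List
lit :: b :: b :: List
lit :: b :: b :: Item
lit :: b :: b :: lit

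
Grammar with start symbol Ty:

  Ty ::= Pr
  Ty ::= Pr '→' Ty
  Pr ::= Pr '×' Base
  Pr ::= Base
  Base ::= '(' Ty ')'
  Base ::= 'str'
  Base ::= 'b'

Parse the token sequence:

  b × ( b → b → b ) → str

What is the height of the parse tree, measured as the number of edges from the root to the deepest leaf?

8

[Ty [Pr [Pr [Base b]] × [Base ( [Ty [Pr [Base b]] → [Ty [Pr [Base b]] → [Ty [Pr [Base b]]]]] )]] → [Ty [Pr [Base str]]]]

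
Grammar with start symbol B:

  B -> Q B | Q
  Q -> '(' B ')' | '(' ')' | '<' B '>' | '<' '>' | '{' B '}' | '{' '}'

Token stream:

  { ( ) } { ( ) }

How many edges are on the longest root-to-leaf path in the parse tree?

5

[B [Q { [B [Q ( )]] }] [B [Q { [B [Q ( )]] }]]]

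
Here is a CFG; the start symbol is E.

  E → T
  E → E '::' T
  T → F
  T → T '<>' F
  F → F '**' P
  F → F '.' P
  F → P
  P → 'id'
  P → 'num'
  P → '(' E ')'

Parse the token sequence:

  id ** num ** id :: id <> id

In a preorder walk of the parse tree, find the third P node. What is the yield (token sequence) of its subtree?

id

[E [E [T [F [F [F [P id]] ** [P num]] ** [P id]]]] :: [T [T [F [P id]]] <> [F [P id]]]]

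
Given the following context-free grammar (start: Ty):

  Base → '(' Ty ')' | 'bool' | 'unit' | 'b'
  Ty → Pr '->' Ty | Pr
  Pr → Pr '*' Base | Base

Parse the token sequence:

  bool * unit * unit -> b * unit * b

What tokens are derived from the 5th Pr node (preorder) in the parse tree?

[Ty [Pr [Pr [Pr [Base bool]] * [Base unit]] * [Base unit]] -> [Ty [Pr [Pr [Pr [Base b]] * [Base unit]] * [Base b]]]]

b * unit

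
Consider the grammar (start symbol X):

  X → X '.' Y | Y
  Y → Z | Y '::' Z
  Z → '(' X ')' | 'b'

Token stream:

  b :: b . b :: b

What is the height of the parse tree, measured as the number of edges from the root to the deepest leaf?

5

[X [X [Y [Y [Z b]] :: [Z b]]] . [Y [Y [Z b]] :: [Z b]]]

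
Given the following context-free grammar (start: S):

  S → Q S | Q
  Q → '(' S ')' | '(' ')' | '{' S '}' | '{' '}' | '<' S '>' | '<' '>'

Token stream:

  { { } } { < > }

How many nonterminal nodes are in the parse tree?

8

[S [Q { [S [Q { }]] }] [S [Q { [S [Q < >]] }]]]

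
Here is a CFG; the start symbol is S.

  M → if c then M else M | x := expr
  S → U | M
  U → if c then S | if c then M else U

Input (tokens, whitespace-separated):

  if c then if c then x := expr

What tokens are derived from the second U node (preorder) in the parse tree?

if c then x := expr

[S [U if c then [S [U if c then [S [M x := expr]]]]]]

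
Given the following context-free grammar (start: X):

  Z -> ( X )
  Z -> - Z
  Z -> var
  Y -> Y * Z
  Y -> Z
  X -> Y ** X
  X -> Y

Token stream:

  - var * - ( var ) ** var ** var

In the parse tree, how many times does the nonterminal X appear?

4

[X [Y [Y [Z - [Z var]]] * [Z - [Z ( [X [Y [Z var]]] )]]] ** [X [Y [Z var]] ** [X [Y [Z var]]]]]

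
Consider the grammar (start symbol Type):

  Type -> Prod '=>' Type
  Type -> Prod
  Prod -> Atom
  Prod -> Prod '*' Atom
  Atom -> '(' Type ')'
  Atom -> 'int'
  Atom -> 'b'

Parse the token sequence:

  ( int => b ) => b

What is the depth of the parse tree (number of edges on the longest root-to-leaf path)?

[Type [Prod [Atom ( [Type [Prod [Atom int]] => [Type [Prod [Atom b]]]] )]] => [Type [Prod [Atom b]]]]

7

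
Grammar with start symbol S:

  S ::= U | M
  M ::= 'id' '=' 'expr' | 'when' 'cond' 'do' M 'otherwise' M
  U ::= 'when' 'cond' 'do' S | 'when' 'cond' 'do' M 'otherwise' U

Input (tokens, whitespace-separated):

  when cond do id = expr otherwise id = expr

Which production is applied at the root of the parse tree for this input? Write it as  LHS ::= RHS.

[S [M when cond do [M id = expr] otherwise [M id = expr]]]

S ::= M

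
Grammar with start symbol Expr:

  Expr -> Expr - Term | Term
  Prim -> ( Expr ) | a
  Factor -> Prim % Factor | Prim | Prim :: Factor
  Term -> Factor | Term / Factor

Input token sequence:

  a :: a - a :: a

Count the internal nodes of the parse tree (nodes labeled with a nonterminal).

12

[Expr [Expr [Term [Factor [Prim a] :: [Factor [Prim a]]]]] - [Term [Factor [Prim a] :: [Factor [Prim a]]]]]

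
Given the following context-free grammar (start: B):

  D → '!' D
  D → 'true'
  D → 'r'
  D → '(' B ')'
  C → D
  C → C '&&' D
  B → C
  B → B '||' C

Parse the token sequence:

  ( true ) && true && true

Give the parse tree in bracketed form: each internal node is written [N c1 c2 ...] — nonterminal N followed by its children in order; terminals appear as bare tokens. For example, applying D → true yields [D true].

B
C
C && D
C && D && D
D && D && D
( B ) && D && D
( C ) && D && D
( D ) && D && D
( true ) && D && D
( true ) && true && D
( true ) && true && true

[B [C [C [C [D ( [B [C [D true]]] )]] && [D true]] && [D true]]]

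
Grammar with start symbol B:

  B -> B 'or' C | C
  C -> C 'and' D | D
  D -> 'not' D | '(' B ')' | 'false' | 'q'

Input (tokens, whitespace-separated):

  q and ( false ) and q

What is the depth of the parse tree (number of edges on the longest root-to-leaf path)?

7

[B [C [C [C [D q]] and [D ( [B [C [D false]]] )]] and [D q]]]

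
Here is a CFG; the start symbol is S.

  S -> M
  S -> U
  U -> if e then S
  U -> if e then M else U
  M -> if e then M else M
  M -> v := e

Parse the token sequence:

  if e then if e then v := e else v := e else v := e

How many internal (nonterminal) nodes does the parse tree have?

[S [M if e then [M if e then [M v := e] else [M v := e]] else [M v := e]]]

6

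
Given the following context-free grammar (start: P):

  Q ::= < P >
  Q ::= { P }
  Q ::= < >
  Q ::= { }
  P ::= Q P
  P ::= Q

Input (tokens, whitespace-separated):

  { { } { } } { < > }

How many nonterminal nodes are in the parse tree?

[P [Q { [P [Q { }] [P [Q { }]]] }] [P [Q { [P [Q < >]] }]]]

10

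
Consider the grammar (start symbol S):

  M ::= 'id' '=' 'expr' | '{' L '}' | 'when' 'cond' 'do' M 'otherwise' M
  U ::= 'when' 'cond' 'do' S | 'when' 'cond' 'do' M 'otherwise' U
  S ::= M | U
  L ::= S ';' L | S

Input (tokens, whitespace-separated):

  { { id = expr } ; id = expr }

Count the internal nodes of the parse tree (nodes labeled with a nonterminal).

11

[S [M { [L [S [M { [L [S [M id = expr]]] }]] ; [L [S [M id = expr]]]] }]]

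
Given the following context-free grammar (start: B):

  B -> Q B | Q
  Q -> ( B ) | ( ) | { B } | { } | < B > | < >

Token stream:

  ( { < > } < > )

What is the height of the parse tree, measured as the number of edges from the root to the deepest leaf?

[B [Q ( [B [Q { [B [Q < >]] }] [B [Q < >]]] )]]

6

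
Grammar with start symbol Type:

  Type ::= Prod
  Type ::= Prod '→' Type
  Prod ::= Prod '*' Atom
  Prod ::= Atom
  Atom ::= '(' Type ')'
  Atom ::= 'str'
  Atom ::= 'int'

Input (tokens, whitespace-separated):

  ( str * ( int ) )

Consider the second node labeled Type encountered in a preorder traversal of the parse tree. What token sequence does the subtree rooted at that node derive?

[Type [Prod [Atom ( [Type [Prod [Prod [Atom str]] * [Atom ( [Type [Prod [Atom int]]] )]]] )]]]

str * ( int )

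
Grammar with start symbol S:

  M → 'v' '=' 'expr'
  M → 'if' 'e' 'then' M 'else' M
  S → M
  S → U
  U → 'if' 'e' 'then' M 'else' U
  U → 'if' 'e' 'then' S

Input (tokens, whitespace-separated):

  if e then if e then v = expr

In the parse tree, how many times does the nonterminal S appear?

[S [U if e then [S [U if e then [S [M v = expr]]]]]]

3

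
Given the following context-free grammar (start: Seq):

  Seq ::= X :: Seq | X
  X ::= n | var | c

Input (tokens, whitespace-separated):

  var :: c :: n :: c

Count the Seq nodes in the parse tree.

[Seq [X var] :: [Seq [X c] :: [Seq [X n] :: [Seq [X c]]]]]

4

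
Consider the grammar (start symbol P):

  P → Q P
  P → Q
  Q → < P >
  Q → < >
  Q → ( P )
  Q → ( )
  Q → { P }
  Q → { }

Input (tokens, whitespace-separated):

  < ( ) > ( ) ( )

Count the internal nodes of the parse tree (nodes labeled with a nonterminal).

8

[P [Q < [P [Q ( )]] >] [P [Q ( )] [P [Q ( )]]]]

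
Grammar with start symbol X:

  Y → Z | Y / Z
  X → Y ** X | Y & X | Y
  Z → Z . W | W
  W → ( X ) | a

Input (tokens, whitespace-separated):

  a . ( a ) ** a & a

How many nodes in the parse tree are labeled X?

4

[X [Y [Z [Z [W a]] . [W ( [X [Y [Z [W a]]]] )]]] ** [X [Y [Z [W a]]] & [X [Y [Z [W a]]]]]]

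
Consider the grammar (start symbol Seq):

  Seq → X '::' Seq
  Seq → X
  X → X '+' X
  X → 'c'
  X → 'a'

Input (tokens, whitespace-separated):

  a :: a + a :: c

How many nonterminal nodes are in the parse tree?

[Seq [X a] :: [Seq [X [X a] + [X a]] :: [Seq [X c]]]]

8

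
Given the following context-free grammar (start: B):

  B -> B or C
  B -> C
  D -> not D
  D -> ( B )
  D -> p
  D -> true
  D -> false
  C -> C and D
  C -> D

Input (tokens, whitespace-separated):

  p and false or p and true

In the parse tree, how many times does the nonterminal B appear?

[B [B [C [C [D p]] and [D false]]] or [C [C [D p]] and [D true]]]

2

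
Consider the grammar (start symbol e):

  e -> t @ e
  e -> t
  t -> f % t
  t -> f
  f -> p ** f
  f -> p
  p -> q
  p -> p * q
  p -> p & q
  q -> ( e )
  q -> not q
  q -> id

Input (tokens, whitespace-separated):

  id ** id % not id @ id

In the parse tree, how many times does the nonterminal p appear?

4

[e [t [f [p [q id]] ** [f [p [q id]]]] % [t [f [p [q not [q id]]]]]] @ [e [t [f [p [q id]]]]]]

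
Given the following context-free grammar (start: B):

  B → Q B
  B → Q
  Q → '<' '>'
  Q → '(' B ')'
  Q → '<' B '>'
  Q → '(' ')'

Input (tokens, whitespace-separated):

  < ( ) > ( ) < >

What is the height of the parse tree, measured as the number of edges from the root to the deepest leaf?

4

[B [Q < [B [Q ( )]] >] [B [Q ( )] [B [Q < >]]]]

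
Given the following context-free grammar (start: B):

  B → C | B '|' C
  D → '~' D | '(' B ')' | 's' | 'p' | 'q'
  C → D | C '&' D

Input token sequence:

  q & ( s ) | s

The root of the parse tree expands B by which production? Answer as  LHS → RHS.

B → B '|' C

[B [B [C [C [D q]] & [D ( [B [C [D s]]] )]]] | [C [D s]]]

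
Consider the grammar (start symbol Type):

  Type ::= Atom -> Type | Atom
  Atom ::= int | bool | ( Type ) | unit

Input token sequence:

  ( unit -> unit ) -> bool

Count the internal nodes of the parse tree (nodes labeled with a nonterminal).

[Type [Atom ( [Type [Atom unit] -> [Type [Atom unit]]] )] -> [Type [Atom bool]]]

8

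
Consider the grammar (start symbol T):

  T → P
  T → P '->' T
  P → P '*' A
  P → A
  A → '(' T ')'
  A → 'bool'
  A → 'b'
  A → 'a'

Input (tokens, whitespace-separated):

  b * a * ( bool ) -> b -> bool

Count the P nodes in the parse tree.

6

[T [P [P [P [A b]] * [A a]] * [A ( [T [P [A bool]]] )]] -> [T [P [A b]] -> [T [P [A bool]]]]]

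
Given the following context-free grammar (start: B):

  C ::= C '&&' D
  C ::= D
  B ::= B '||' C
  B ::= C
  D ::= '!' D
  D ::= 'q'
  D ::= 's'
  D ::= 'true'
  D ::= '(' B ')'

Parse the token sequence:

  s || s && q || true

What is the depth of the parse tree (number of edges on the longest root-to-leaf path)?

5

[B [B [B [C [D s]]] || [C [C [D s]] && [D q]]] || [C [D true]]]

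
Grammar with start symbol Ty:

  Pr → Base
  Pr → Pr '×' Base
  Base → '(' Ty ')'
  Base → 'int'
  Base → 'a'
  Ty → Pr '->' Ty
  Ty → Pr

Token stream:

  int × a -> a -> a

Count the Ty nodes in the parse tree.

3

[Ty [Pr [Pr [Base int]] × [Base a]] -> [Ty [Pr [Base a]] -> [Ty [Pr [Base a]]]]]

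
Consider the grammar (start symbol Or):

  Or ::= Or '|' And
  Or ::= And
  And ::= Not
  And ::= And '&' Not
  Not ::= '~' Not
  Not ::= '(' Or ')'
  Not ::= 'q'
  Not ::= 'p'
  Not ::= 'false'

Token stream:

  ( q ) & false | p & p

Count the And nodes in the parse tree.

5

[Or [Or [And [And [Not ( [Or [And [Not q]]] )]] & [Not false]]] | [And [And [Not p]] & [Not p]]]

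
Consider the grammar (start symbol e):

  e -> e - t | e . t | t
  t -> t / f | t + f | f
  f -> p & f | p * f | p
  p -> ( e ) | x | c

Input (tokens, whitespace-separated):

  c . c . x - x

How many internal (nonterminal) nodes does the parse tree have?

16

[e [e [e [e [t [f [p c]]]] . [t [f [p c]]]] . [t [f [p x]]]] - [t [f [p x]]]]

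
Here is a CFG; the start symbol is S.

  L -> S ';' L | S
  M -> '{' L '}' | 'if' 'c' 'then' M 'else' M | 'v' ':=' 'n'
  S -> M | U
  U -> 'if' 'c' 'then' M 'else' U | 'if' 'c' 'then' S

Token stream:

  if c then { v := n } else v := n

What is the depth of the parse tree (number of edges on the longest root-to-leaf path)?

[S [M if c then [M { [L [S [M v := n]]] }] else [M v := n]]]

6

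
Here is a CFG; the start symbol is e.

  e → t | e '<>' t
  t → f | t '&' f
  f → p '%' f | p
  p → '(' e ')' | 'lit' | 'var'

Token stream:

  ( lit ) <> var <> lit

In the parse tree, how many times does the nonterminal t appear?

4

[e [e [e [t [f [p ( [e [t [f [p lit]]]] )]]]] <> [t [f [p var]]]] <> [t [f [p lit]]]]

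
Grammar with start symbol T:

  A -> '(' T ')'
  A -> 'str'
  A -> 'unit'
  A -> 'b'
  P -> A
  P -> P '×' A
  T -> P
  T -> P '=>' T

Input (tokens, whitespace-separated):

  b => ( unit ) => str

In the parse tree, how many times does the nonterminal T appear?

4

[T [P [A b]] => [T [P [A ( [T [P [A unit]]] )]] => [T [P [A str]]]]]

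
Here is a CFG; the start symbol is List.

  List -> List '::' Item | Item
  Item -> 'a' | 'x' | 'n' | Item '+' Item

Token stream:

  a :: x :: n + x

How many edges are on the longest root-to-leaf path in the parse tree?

[List [List [List [Item a]] :: [Item x]] :: [Item [Item n] + [Item x]]]

4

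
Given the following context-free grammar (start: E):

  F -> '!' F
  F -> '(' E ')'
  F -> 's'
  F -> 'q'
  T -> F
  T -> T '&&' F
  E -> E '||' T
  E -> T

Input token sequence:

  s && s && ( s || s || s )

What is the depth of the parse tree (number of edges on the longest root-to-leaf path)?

8

[E [T [T [T [F s]] && [F s]] && [F ( [E [E [E [T [F s]]] || [T [F s]]] || [T [F s]]] )]]]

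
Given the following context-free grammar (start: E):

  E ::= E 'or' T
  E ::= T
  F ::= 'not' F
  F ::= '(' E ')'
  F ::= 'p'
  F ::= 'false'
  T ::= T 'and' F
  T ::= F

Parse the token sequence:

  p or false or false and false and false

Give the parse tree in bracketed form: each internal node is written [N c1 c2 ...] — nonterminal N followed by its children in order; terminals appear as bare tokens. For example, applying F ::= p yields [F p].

[E [E [E [T [F p]]] or [T [F false]]] or [T [T [T [F false]] and [F false]] and [F false]]]

E
E or T
E or T or T
T or T or T
F or T or T
p or T or T
p or F or T
p or false or T
p or false or T and F
p or false or T and F and F
p or false or F and F and F
p or false or false and F and F
p or false or false and false and F
p or false or false and false and false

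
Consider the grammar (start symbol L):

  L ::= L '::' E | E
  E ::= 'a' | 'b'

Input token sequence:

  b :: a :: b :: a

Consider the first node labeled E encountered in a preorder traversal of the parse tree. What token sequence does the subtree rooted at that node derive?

b

[L [L [L [L [E b]] :: [E a]] :: [E b]] :: [E a]]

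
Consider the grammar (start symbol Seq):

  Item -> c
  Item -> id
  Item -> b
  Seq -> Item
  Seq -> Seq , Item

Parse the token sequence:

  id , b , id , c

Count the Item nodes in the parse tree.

4

[Seq [Seq [Seq [Seq [Item id]] , [Item b]] , [Item id]] , [Item c]]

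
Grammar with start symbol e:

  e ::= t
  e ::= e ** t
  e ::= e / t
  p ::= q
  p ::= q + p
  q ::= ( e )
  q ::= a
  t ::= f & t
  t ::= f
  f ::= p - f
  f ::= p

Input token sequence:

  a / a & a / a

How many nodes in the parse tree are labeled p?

4

[e [e [e [t [f [p [q a]]]]] / [t [f [p [q a]]] & [t [f [p [q a]]]]]] / [t [f [p [q a]]]]]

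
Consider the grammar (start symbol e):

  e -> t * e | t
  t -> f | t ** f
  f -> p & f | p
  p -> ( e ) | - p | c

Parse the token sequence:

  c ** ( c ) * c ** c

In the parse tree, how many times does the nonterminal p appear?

[e [t [t [f [p c]]] ** [f [p ( [e [t [f [p c]]]] )]]] * [e [t [t [f [p c]]] ** [f [p c]]]]]

5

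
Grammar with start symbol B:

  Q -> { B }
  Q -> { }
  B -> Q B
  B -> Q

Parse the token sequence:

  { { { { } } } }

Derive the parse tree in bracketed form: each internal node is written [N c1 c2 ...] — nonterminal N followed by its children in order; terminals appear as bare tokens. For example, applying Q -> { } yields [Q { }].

B
Q
{ B }
{ Q }
{ { B } }
{ { Q } }
{ { { B } } }
{ { { Q } } }
{ { { { } } } }

[B [Q { [B [Q { [B [Q { [B [Q { }]] }]] }]] }]]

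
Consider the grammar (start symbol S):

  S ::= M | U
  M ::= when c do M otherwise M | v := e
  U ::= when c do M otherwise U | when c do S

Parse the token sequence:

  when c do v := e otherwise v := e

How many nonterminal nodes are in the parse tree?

[S [M when c do [M v := e] otherwise [M v := e]]]

4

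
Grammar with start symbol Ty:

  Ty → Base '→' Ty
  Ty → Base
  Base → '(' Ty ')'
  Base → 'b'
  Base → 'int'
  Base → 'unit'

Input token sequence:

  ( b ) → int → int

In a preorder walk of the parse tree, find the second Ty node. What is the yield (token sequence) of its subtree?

b

[Ty [Base ( [Ty [Base b]] )] → [Ty [Base int] → [Ty [Base int]]]]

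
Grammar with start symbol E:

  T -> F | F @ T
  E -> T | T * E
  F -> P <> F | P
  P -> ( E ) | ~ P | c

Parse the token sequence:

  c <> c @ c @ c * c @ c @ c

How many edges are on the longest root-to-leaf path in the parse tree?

7

[E [T [F [P c] <> [F [P c]]] @ [T [F [P c]] @ [T [F [P c]]]]] * [E [T [F [P c]] @ [T [F [P c]] @ [T [F [P c]]]]]]]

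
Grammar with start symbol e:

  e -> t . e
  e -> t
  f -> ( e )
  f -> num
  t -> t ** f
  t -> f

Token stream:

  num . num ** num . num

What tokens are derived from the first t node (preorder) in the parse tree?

[e [t [f num]] . [e [t [t [f num]] ** [f num]] . [e [t [f num]]]]]

num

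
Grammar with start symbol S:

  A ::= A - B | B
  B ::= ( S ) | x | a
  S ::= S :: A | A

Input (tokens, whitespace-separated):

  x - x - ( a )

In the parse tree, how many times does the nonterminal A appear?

[S [A [A [A [B x]] - [B x]] - [B ( [S [A [B a]]] )]]]

4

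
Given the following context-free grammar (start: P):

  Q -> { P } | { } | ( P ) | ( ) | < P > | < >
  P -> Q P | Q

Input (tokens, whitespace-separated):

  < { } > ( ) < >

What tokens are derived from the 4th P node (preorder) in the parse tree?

[P [Q < [P [Q { }]] >] [P [Q ( )] [P [Q < >]]]]

< >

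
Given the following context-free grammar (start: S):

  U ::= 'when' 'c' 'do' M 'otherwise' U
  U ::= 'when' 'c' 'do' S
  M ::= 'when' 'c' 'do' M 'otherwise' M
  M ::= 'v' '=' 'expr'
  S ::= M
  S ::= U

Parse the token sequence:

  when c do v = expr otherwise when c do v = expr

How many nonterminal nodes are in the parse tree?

6

[S [U when c do [M v = expr] otherwise [U when c do [S [M v = expr]]]]]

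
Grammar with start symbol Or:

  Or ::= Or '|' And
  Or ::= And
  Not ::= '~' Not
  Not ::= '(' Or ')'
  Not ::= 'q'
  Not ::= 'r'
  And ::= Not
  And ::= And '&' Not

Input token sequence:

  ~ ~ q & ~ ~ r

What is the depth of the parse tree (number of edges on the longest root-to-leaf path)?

6

[Or [And [And [Not ~ [Not ~ [Not q]]]] & [Not ~ [Not ~ [Not r]]]]]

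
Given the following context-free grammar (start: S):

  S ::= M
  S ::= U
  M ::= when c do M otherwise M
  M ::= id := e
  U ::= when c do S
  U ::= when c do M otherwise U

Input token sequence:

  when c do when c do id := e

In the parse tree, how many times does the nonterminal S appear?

[S [U when c do [S [U when c do [S [M id := e]]]]]]

3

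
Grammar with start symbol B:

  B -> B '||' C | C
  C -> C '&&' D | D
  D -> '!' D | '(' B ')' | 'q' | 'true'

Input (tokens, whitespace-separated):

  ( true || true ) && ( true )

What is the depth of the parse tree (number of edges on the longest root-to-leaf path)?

8

[B [C [C [D ( [B [B [C [D true]]] || [C [D true]]] )]] && [D ( [B [C [D true]]] )]]]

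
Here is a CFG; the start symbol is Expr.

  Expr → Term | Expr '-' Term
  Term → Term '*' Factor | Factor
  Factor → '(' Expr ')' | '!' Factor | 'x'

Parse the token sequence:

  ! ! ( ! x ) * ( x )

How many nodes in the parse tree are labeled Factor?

7

[Expr [Term [Term [Factor ! [Factor ! [Factor ( [Expr [Term [Factor ! [Factor x]]]] )]]]] * [Factor ( [Expr [Term [Factor x]]] )]]]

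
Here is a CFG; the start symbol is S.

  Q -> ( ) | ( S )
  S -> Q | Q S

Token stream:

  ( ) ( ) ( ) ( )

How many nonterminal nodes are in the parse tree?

[S [Q ( )] [S [Q ( )] [S [Q ( )] [S [Q ( )]]]]]

8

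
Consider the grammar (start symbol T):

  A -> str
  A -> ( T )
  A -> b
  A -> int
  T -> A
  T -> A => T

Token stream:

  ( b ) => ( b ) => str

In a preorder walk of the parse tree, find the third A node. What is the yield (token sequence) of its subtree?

[T [A ( [T [A b]] )] => [T [A ( [T [A b]] )] => [T [A str]]]]

( b )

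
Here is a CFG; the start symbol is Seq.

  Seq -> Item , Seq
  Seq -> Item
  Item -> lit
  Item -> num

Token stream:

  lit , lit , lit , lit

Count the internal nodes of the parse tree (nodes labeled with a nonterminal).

[Seq [Item lit] , [Seq [Item lit] , [Seq [Item lit] , [Seq [Item lit]]]]]

8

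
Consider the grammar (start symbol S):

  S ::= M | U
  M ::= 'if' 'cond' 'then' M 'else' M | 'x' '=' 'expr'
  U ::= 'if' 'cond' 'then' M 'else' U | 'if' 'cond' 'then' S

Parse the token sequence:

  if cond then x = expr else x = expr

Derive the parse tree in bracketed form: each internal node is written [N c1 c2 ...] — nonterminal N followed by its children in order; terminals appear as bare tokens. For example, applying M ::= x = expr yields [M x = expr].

[S [M if cond then [M x = expr] else [M x = expr]]]

S
M
if cond then M else M
if cond then x = expr else M
if cond then x = expr else x = expr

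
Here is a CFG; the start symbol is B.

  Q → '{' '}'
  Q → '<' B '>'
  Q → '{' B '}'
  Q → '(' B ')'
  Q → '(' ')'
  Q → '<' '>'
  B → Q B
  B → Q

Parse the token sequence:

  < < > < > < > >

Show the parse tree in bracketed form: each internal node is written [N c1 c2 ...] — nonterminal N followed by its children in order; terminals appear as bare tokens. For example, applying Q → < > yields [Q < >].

[B [Q < [B [Q < >] [B [Q < >] [B [Q < >]]]] >]]

B
Q
< B >
< Q B >
< < > B >
< < > Q B >
< < > < > B >
< < > < > Q >
< < > < > < > >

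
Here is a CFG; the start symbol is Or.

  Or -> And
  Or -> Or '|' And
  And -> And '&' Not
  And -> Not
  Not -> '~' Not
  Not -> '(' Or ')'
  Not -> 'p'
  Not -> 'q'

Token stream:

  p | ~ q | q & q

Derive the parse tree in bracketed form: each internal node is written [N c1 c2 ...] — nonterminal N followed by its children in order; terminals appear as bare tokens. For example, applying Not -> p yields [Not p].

Or
Or | And
Or | And | And
And | And | And
Not | And | And
p | And | And
p | Not | And
p | ~ Not | And
p | ~ q | And
p | ~ q | And & Not
p | ~ q | Not & Not
p | ~ q | q & Not
p | ~ q | q & q

[Or [Or [Or [And [Not p]]] | [And [Not ~ [Not q]]]] | [And [And [Not q]] & [Not q]]]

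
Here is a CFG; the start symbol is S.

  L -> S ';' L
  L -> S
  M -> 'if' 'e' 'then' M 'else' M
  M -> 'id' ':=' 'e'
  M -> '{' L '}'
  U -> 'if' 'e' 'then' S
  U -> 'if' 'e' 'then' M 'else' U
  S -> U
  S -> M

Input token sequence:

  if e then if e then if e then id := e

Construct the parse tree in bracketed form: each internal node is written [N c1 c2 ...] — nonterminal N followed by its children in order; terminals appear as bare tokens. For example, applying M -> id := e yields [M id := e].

[S [U if e then [S [U if e then [S [U if e then [S [M id := e]]]]]]]]

S
U
if e then S
if e then U
if e then if e then S
if e then if e then U
if e then if e then if e then S
if e then if e then if e then M
if e then if e then if e then id := e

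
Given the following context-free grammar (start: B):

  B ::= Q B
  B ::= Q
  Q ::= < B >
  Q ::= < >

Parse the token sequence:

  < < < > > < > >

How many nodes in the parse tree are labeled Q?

[B [Q < [B [Q < [B [Q < >]] >] [B [Q < >]]] >]]

4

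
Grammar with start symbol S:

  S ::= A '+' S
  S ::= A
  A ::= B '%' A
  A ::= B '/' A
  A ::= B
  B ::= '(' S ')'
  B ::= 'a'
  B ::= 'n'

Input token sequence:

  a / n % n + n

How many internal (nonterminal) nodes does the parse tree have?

10

[S [A [B a] / [A [B n] % [A [B n]]]] + [S [A [B n]]]]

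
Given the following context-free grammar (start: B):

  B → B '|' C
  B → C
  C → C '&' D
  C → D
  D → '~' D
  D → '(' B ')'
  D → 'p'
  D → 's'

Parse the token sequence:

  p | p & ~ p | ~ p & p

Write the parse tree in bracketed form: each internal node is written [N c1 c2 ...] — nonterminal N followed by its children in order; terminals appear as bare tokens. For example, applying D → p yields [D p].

B
B | C
B | C | C
C | C | C
D | C | C
p | C | C
p | C & D | C
p | D & D | C
p | p & D | C
p | p & ~ D | C
p | p & ~ p | C
p | p & ~ p | C & D
p | p & ~ p | D & D
p | p & ~ p | ~ D & D
p | p & ~ p | ~ p & D
p | p & ~ p | ~ p & p

[B [B [B [C [D p]]] | [C [C [D p]] & [D ~ [D p]]]] | [C [C [D ~ [D p]]] & [D p]]]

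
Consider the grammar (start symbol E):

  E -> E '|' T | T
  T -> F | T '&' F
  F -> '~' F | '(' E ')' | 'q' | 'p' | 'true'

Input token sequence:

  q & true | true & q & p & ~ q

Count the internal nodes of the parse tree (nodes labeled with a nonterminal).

[E [E [T [T [F q]] & [F true]]] | [T [T [T [T [F true]] & [F q]] & [F p]] & [F ~ [F q]]]]

15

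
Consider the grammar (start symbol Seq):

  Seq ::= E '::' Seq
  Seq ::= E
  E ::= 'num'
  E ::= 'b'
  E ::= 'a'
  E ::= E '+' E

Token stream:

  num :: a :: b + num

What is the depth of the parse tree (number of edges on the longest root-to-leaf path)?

5

[Seq [E num] :: [Seq [E a] :: [Seq [E [E b] + [E num]]]]]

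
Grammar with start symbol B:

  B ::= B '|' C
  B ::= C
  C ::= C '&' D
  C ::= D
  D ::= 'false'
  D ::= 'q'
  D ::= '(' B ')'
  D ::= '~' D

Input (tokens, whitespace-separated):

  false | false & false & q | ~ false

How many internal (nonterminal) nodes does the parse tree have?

[B [B [B [C [D false]]] | [C [C [C [D false]] & [D false]] & [D q]]] | [C [D ~ [D false]]]]

14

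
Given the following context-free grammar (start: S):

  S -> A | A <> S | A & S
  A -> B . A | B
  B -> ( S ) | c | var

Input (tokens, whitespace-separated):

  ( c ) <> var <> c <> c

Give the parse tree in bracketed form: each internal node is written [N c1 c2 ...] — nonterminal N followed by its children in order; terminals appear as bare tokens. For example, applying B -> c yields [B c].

[S [A [B ( [S [A [B c]]] )]] <> [S [A [B var]] <> [S [A [B c]] <> [S [A [B c]]]]]]

S
A <> S
B <> S
( S ) <> S
( A ) <> S
( B ) <> S
( c ) <> S
( c ) <> A <> S
( c ) <> B <> S
( c ) <> var <> S
( c ) <> var <> A <> S
( c ) <> var <> B <> S
( c ) <> var <> c <> S
( c ) <> var <> c <> A
( c ) <> var <> c <> B
( c ) <> var <> c <> c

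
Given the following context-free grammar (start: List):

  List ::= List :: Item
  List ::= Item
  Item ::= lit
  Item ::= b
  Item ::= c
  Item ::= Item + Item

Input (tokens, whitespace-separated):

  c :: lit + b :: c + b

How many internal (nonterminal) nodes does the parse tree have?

10

[List [List [List [Item c]] :: [Item [Item lit] + [Item b]]] :: [Item [Item c] + [Item b]]]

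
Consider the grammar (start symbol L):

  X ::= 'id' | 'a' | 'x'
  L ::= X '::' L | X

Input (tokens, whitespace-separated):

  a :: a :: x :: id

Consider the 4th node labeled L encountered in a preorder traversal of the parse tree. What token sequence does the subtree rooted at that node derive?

id

[L [X a] :: [L [X a] :: [L [X x] :: [L [X id]]]]]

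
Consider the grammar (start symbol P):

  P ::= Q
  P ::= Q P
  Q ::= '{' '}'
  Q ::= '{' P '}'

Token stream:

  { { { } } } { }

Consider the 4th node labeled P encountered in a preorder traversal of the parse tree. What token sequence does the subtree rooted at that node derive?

{ }

[P [Q { [P [Q { [P [Q { }]] }]] }] [P [Q { }]]]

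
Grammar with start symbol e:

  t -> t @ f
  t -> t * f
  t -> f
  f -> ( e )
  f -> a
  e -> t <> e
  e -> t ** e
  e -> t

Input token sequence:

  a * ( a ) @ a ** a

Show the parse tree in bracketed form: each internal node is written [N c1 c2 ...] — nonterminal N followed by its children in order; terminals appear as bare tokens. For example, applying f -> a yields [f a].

[e [t [t [t [f a]] * [f ( [e [t [f a]]] )]] @ [f a]] ** [e [t [f a]]]]

e
t ** e
t @ f ** e
t * f @ f ** e
f * f @ f ** e
a * f @ f ** e
a * ( e ) @ f ** e
a * ( t ) @ f ** e
a * ( f ) @ f ** e
a * ( a ) @ f ** e
a * ( a ) @ a ** e
a * ( a ) @ a ** t
a * ( a ) @ a ** f
a * ( a ) @ a ** a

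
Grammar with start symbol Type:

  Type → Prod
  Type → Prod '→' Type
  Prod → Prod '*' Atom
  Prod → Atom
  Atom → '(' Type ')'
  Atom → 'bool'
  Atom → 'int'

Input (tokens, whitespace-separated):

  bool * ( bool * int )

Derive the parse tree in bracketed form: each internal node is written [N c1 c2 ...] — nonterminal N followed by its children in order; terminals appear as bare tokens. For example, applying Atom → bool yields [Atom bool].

[Type [Prod [Prod [Atom bool]] * [Atom ( [Type [Prod [Prod [Atom bool]] * [Atom int]]] )]]]

Type
Prod
Prod * Atom
Atom * Atom
bool * Atom
bool * ( Type )
bool * ( Prod )
bool * ( Prod * Atom )
bool * ( Atom * Atom )
bool * ( bool * Atom )
bool * ( bool * int )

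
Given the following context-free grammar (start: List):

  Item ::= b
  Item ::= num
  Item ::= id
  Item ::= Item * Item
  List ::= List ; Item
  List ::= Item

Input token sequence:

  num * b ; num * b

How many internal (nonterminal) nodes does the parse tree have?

[List [List [Item [Item num] * [Item b]]] ; [Item [Item num] * [Item b]]]

8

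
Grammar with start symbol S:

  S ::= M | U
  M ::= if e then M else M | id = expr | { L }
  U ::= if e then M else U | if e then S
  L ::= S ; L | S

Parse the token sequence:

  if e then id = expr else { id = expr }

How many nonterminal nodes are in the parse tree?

7

[S [M if e then [M id = expr] else [M { [L [S [M id = expr]]] }]]]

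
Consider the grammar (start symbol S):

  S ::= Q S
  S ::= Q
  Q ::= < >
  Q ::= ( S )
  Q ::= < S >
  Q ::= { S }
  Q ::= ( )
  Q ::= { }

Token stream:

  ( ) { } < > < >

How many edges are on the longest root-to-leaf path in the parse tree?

5

[S [Q ( )] [S [Q { }] [S [Q < >] [S [Q < >]]]]]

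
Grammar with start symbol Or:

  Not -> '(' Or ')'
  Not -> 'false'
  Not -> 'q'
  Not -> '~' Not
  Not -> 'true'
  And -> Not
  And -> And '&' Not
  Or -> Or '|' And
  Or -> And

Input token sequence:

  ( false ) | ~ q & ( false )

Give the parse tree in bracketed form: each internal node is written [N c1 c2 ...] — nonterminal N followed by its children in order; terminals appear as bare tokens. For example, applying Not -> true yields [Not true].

[Or [Or [And [Not ( [Or [And [Not false]]] )]]] | [And [And [Not ~ [Not q]]] & [Not ( [Or [And [Not false]]] )]]]

Or
Or | And
And | And
Not | And
( Or ) | And
( And ) | And
( Not ) | And
( false ) | And
( false ) | And & Not
( false ) | Not & Not
( false ) | ~ Not & Not
( false ) | ~ q & Not
( false ) | ~ q & ( Or )
( false ) | ~ q & ( And )
( false ) | ~ q & ( Not )
( false ) | ~ q & ( false )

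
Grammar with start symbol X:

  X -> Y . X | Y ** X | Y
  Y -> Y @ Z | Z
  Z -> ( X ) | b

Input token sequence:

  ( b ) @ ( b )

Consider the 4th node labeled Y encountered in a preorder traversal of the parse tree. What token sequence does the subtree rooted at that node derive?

[X [Y [Y [Z ( [X [Y [Z b]]] )]] @ [Z ( [X [Y [Z b]]] )]]]

b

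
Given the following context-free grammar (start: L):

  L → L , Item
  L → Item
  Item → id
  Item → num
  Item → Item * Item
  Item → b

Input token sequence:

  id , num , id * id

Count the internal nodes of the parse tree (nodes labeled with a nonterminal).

[L [L [L [Item id]] , [Item num]] , [Item [Item id] * [Item id]]]

8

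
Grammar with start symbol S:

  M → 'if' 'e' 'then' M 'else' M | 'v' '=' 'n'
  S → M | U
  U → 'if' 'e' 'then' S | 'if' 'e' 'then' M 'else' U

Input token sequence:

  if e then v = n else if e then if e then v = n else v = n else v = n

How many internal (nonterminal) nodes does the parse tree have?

8

[S [M if e then [M v = n] else [M if e then [M if e then [M v = n] else [M v = n]] else [M v = n]]]]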